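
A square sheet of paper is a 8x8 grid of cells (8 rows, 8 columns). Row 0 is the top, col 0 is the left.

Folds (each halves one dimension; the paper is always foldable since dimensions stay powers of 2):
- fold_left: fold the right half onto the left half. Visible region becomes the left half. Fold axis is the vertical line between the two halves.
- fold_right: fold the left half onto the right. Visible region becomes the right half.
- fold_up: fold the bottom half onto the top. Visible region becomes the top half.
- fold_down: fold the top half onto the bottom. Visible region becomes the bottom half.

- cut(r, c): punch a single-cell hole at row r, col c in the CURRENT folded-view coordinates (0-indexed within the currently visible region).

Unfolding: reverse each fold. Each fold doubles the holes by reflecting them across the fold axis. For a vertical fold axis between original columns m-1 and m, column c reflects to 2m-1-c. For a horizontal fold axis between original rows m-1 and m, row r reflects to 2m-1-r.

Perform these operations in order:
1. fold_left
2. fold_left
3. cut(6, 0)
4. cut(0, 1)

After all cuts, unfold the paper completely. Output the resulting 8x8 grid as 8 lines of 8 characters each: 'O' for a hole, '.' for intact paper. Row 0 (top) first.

Answer: .OO..OO.
........
........
........
........
........
O..OO..O
........

Derivation:
Op 1 fold_left: fold axis v@4; visible region now rows[0,8) x cols[0,4) = 8x4
Op 2 fold_left: fold axis v@2; visible region now rows[0,8) x cols[0,2) = 8x2
Op 3 cut(6, 0): punch at orig (6,0); cuts so far [(6, 0)]; region rows[0,8) x cols[0,2) = 8x2
Op 4 cut(0, 1): punch at orig (0,1); cuts so far [(0, 1), (6, 0)]; region rows[0,8) x cols[0,2) = 8x2
Unfold 1 (reflect across v@2): 4 holes -> [(0, 1), (0, 2), (6, 0), (6, 3)]
Unfold 2 (reflect across v@4): 8 holes -> [(0, 1), (0, 2), (0, 5), (0, 6), (6, 0), (6, 3), (6, 4), (6, 7)]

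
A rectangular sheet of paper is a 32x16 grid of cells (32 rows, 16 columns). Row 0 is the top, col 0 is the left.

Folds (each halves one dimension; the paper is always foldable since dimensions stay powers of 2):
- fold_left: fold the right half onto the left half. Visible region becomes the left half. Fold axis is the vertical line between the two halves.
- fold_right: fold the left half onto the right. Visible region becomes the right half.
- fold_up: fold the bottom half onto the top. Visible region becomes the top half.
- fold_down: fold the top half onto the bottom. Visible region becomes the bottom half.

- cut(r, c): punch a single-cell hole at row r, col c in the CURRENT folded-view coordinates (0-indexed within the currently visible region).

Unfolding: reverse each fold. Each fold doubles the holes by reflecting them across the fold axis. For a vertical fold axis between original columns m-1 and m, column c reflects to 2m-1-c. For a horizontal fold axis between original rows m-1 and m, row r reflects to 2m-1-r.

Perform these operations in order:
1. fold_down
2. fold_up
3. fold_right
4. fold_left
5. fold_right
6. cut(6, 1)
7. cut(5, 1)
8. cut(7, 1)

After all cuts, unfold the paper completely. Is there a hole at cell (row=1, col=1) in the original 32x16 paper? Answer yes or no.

Op 1 fold_down: fold axis h@16; visible region now rows[16,32) x cols[0,16) = 16x16
Op 2 fold_up: fold axis h@24; visible region now rows[16,24) x cols[0,16) = 8x16
Op 3 fold_right: fold axis v@8; visible region now rows[16,24) x cols[8,16) = 8x8
Op 4 fold_left: fold axis v@12; visible region now rows[16,24) x cols[8,12) = 8x4
Op 5 fold_right: fold axis v@10; visible region now rows[16,24) x cols[10,12) = 8x2
Op 6 cut(6, 1): punch at orig (22,11); cuts so far [(22, 11)]; region rows[16,24) x cols[10,12) = 8x2
Op 7 cut(5, 1): punch at orig (21,11); cuts so far [(21, 11), (22, 11)]; region rows[16,24) x cols[10,12) = 8x2
Op 8 cut(7, 1): punch at orig (23,11); cuts so far [(21, 11), (22, 11), (23, 11)]; region rows[16,24) x cols[10,12) = 8x2
Unfold 1 (reflect across v@10): 6 holes -> [(21, 8), (21, 11), (22, 8), (22, 11), (23, 8), (23, 11)]
Unfold 2 (reflect across v@12): 12 holes -> [(21, 8), (21, 11), (21, 12), (21, 15), (22, 8), (22, 11), (22, 12), (22, 15), (23, 8), (23, 11), (23, 12), (23, 15)]
Unfold 3 (reflect across v@8): 24 holes -> [(21, 0), (21, 3), (21, 4), (21, 7), (21, 8), (21, 11), (21, 12), (21, 15), (22, 0), (22, 3), (22, 4), (22, 7), (22, 8), (22, 11), (22, 12), (22, 15), (23, 0), (23, 3), (23, 4), (23, 7), (23, 8), (23, 11), (23, 12), (23, 15)]
Unfold 4 (reflect across h@24): 48 holes -> [(21, 0), (21, 3), (21, 4), (21, 7), (21, 8), (21, 11), (21, 12), (21, 15), (22, 0), (22, 3), (22, 4), (22, 7), (22, 8), (22, 11), (22, 12), (22, 15), (23, 0), (23, 3), (23, 4), (23, 7), (23, 8), (23, 11), (23, 12), (23, 15), (24, 0), (24, 3), (24, 4), (24, 7), (24, 8), (24, 11), (24, 12), (24, 15), (25, 0), (25, 3), (25, 4), (25, 7), (25, 8), (25, 11), (25, 12), (25, 15), (26, 0), (26, 3), (26, 4), (26, 7), (26, 8), (26, 11), (26, 12), (26, 15)]
Unfold 5 (reflect across h@16): 96 holes -> [(5, 0), (5, 3), (5, 4), (5, 7), (5, 8), (5, 11), (5, 12), (5, 15), (6, 0), (6, 3), (6, 4), (6, 7), (6, 8), (6, 11), (6, 12), (6, 15), (7, 0), (7, 3), (7, 4), (7, 7), (7, 8), (7, 11), (7, 12), (7, 15), (8, 0), (8, 3), (8, 4), (8, 7), (8, 8), (8, 11), (8, 12), (8, 15), (9, 0), (9, 3), (9, 4), (9, 7), (9, 8), (9, 11), (9, 12), (9, 15), (10, 0), (10, 3), (10, 4), (10, 7), (10, 8), (10, 11), (10, 12), (10, 15), (21, 0), (21, 3), (21, 4), (21, 7), (21, 8), (21, 11), (21, 12), (21, 15), (22, 0), (22, 3), (22, 4), (22, 7), (22, 8), (22, 11), (22, 12), (22, 15), (23, 0), (23, 3), (23, 4), (23, 7), (23, 8), (23, 11), (23, 12), (23, 15), (24, 0), (24, 3), (24, 4), (24, 7), (24, 8), (24, 11), (24, 12), (24, 15), (25, 0), (25, 3), (25, 4), (25, 7), (25, 8), (25, 11), (25, 12), (25, 15), (26, 0), (26, 3), (26, 4), (26, 7), (26, 8), (26, 11), (26, 12), (26, 15)]
Holes: [(5, 0), (5, 3), (5, 4), (5, 7), (5, 8), (5, 11), (5, 12), (5, 15), (6, 0), (6, 3), (6, 4), (6, 7), (6, 8), (6, 11), (6, 12), (6, 15), (7, 0), (7, 3), (7, 4), (7, 7), (7, 8), (7, 11), (7, 12), (7, 15), (8, 0), (8, 3), (8, 4), (8, 7), (8, 8), (8, 11), (8, 12), (8, 15), (9, 0), (9, 3), (9, 4), (9, 7), (9, 8), (9, 11), (9, 12), (9, 15), (10, 0), (10, 3), (10, 4), (10, 7), (10, 8), (10, 11), (10, 12), (10, 15), (21, 0), (21, 3), (21, 4), (21, 7), (21, 8), (21, 11), (21, 12), (21, 15), (22, 0), (22, 3), (22, 4), (22, 7), (22, 8), (22, 11), (22, 12), (22, 15), (23, 0), (23, 3), (23, 4), (23, 7), (23, 8), (23, 11), (23, 12), (23, 15), (24, 0), (24, 3), (24, 4), (24, 7), (24, 8), (24, 11), (24, 12), (24, 15), (25, 0), (25, 3), (25, 4), (25, 7), (25, 8), (25, 11), (25, 12), (25, 15), (26, 0), (26, 3), (26, 4), (26, 7), (26, 8), (26, 11), (26, 12), (26, 15)]

Answer: no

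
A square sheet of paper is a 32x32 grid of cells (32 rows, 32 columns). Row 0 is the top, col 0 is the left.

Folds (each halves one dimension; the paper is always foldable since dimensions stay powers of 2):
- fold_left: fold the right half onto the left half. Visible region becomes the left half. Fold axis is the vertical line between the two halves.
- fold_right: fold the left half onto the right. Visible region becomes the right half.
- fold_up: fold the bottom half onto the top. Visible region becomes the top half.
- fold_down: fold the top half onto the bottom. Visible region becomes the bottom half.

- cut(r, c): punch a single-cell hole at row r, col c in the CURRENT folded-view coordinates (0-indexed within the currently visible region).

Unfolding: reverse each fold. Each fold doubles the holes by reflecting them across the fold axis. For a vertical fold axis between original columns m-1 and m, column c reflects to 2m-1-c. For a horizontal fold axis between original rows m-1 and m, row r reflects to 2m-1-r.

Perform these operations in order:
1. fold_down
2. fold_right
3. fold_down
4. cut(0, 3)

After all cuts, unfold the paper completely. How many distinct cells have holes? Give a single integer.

Answer: 8

Derivation:
Op 1 fold_down: fold axis h@16; visible region now rows[16,32) x cols[0,32) = 16x32
Op 2 fold_right: fold axis v@16; visible region now rows[16,32) x cols[16,32) = 16x16
Op 3 fold_down: fold axis h@24; visible region now rows[24,32) x cols[16,32) = 8x16
Op 4 cut(0, 3): punch at orig (24,19); cuts so far [(24, 19)]; region rows[24,32) x cols[16,32) = 8x16
Unfold 1 (reflect across h@24): 2 holes -> [(23, 19), (24, 19)]
Unfold 2 (reflect across v@16): 4 holes -> [(23, 12), (23, 19), (24, 12), (24, 19)]
Unfold 3 (reflect across h@16): 8 holes -> [(7, 12), (7, 19), (8, 12), (8, 19), (23, 12), (23, 19), (24, 12), (24, 19)]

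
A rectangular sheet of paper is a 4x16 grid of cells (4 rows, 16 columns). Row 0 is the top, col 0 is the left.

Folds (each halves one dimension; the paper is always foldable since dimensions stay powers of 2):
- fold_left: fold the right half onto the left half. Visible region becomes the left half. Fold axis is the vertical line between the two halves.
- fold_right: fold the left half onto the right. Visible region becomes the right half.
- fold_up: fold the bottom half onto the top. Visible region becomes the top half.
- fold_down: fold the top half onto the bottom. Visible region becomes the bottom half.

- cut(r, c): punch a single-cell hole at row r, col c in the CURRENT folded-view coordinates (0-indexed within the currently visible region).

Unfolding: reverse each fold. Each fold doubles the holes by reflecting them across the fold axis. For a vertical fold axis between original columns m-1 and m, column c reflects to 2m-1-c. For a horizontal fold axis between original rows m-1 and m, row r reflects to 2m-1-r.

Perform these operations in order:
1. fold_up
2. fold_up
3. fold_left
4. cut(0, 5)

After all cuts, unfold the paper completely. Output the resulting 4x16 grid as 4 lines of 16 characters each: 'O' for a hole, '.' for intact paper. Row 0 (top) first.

Op 1 fold_up: fold axis h@2; visible region now rows[0,2) x cols[0,16) = 2x16
Op 2 fold_up: fold axis h@1; visible region now rows[0,1) x cols[0,16) = 1x16
Op 3 fold_left: fold axis v@8; visible region now rows[0,1) x cols[0,8) = 1x8
Op 4 cut(0, 5): punch at orig (0,5); cuts so far [(0, 5)]; region rows[0,1) x cols[0,8) = 1x8
Unfold 1 (reflect across v@8): 2 holes -> [(0, 5), (0, 10)]
Unfold 2 (reflect across h@1): 4 holes -> [(0, 5), (0, 10), (1, 5), (1, 10)]
Unfold 3 (reflect across h@2): 8 holes -> [(0, 5), (0, 10), (1, 5), (1, 10), (2, 5), (2, 10), (3, 5), (3, 10)]

Answer: .....O....O.....
.....O....O.....
.....O....O.....
.....O....O.....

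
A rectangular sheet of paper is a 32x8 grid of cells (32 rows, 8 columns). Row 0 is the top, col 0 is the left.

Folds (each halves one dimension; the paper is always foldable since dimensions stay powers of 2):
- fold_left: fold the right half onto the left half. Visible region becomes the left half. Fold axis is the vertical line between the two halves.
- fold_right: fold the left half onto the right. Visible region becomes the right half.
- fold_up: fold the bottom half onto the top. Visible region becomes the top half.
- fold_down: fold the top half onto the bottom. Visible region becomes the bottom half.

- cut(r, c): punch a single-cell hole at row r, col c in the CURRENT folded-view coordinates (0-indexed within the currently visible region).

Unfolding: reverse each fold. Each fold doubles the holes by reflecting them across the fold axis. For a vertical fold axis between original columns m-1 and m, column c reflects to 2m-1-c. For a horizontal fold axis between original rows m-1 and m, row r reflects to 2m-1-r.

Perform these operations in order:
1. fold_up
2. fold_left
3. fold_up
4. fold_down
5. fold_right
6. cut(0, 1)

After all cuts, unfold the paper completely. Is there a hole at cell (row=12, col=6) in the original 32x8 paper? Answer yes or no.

Op 1 fold_up: fold axis h@16; visible region now rows[0,16) x cols[0,8) = 16x8
Op 2 fold_left: fold axis v@4; visible region now rows[0,16) x cols[0,4) = 16x4
Op 3 fold_up: fold axis h@8; visible region now rows[0,8) x cols[0,4) = 8x4
Op 4 fold_down: fold axis h@4; visible region now rows[4,8) x cols[0,4) = 4x4
Op 5 fold_right: fold axis v@2; visible region now rows[4,8) x cols[2,4) = 4x2
Op 6 cut(0, 1): punch at orig (4,3); cuts so far [(4, 3)]; region rows[4,8) x cols[2,4) = 4x2
Unfold 1 (reflect across v@2): 2 holes -> [(4, 0), (4, 3)]
Unfold 2 (reflect across h@4): 4 holes -> [(3, 0), (3, 3), (4, 0), (4, 3)]
Unfold 3 (reflect across h@8): 8 holes -> [(3, 0), (3, 3), (4, 0), (4, 3), (11, 0), (11, 3), (12, 0), (12, 3)]
Unfold 4 (reflect across v@4): 16 holes -> [(3, 0), (3, 3), (3, 4), (3, 7), (4, 0), (4, 3), (4, 4), (4, 7), (11, 0), (11, 3), (11, 4), (11, 7), (12, 0), (12, 3), (12, 4), (12, 7)]
Unfold 5 (reflect across h@16): 32 holes -> [(3, 0), (3, 3), (3, 4), (3, 7), (4, 0), (4, 3), (4, 4), (4, 7), (11, 0), (11, 3), (11, 4), (11, 7), (12, 0), (12, 3), (12, 4), (12, 7), (19, 0), (19, 3), (19, 4), (19, 7), (20, 0), (20, 3), (20, 4), (20, 7), (27, 0), (27, 3), (27, 4), (27, 7), (28, 0), (28, 3), (28, 4), (28, 7)]
Holes: [(3, 0), (3, 3), (3, 4), (3, 7), (4, 0), (4, 3), (4, 4), (4, 7), (11, 0), (11, 3), (11, 4), (11, 7), (12, 0), (12, 3), (12, 4), (12, 7), (19, 0), (19, 3), (19, 4), (19, 7), (20, 0), (20, 3), (20, 4), (20, 7), (27, 0), (27, 3), (27, 4), (27, 7), (28, 0), (28, 3), (28, 4), (28, 7)]

Answer: no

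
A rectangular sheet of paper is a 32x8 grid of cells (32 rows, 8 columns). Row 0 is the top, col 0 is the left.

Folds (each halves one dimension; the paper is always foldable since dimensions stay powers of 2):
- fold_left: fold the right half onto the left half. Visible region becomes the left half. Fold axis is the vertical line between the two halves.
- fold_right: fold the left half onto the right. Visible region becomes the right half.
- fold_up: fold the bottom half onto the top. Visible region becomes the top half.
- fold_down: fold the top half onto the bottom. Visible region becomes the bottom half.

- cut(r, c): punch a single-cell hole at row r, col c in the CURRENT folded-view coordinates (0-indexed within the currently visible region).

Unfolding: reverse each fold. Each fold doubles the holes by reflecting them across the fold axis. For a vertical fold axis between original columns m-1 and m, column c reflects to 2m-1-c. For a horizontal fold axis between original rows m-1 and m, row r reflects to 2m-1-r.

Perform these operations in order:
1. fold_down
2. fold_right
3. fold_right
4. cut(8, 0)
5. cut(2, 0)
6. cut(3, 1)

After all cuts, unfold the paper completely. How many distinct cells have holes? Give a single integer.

Op 1 fold_down: fold axis h@16; visible region now rows[16,32) x cols[0,8) = 16x8
Op 2 fold_right: fold axis v@4; visible region now rows[16,32) x cols[4,8) = 16x4
Op 3 fold_right: fold axis v@6; visible region now rows[16,32) x cols[6,8) = 16x2
Op 4 cut(8, 0): punch at orig (24,6); cuts so far [(24, 6)]; region rows[16,32) x cols[6,8) = 16x2
Op 5 cut(2, 0): punch at orig (18,6); cuts so far [(18, 6), (24, 6)]; region rows[16,32) x cols[6,8) = 16x2
Op 6 cut(3, 1): punch at orig (19,7); cuts so far [(18, 6), (19, 7), (24, 6)]; region rows[16,32) x cols[6,8) = 16x2
Unfold 1 (reflect across v@6): 6 holes -> [(18, 5), (18, 6), (19, 4), (19, 7), (24, 5), (24, 6)]
Unfold 2 (reflect across v@4): 12 holes -> [(18, 1), (18, 2), (18, 5), (18, 6), (19, 0), (19, 3), (19, 4), (19, 7), (24, 1), (24, 2), (24, 5), (24, 6)]
Unfold 3 (reflect across h@16): 24 holes -> [(7, 1), (7, 2), (7, 5), (7, 6), (12, 0), (12, 3), (12, 4), (12, 7), (13, 1), (13, 2), (13, 5), (13, 6), (18, 1), (18, 2), (18, 5), (18, 6), (19, 0), (19, 3), (19, 4), (19, 7), (24, 1), (24, 2), (24, 5), (24, 6)]

Answer: 24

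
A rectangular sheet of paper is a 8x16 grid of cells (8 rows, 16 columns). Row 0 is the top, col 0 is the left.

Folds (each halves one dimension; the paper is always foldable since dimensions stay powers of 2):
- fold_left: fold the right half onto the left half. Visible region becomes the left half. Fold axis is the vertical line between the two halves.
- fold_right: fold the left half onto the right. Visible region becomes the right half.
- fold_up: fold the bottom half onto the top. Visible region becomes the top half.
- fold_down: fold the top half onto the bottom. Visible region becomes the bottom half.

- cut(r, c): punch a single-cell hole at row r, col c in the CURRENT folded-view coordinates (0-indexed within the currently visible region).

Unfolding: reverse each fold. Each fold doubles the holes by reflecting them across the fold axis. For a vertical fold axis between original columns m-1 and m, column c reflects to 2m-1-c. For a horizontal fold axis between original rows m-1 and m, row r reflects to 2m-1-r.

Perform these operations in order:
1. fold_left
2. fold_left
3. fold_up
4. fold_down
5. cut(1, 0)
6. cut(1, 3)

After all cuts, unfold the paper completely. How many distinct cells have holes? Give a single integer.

Answer: 32

Derivation:
Op 1 fold_left: fold axis v@8; visible region now rows[0,8) x cols[0,8) = 8x8
Op 2 fold_left: fold axis v@4; visible region now rows[0,8) x cols[0,4) = 8x4
Op 3 fold_up: fold axis h@4; visible region now rows[0,4) x cols[0,4) = 4x4
Op 4 fold_down: fold axis h@2; visible region now rows[2,4) x cols[0,4) = 2x4
Op 5 cut(1, 0): punch at orig (3,0); cuts so far [(3, 0)]; region rows[2,4) x cols[0,4) = 2x4
Op 6 cut(1, 3): punch at orig (3,3); cuts so far [(3, 0), (3, 3)]; region rows[2,4) x cols[0,4) = 2x4
Unfold 1 (reflect across h@2): 4 holes -> [(0, 0), (0, 3), (3, 0), (3, 3)]
Unfold 2 (reflect across h@4): 8 holes -> [(0, 0), (0, 3), (3, 0), (3, 3), (4, 0), (4, 3), (7, 0), (7, 3)]
Unfold 3 (reflect across v@4): 16 holes -> [(0, 0), (0, 3), (0, 4), (0, 7), (3, 0), (3, 3), (3, 4), (3, 7), (4, 0), (4, 3), (4, 4), (4, 7), (7, 0), (7, 3), (7, 4), (7, 7)]
Unfold 4 (reflect across v@8): 32 holes -> [(0, 0), (0, 3), (0, 4), (0, 7), (0, 8), (0, 11), (0, 12), (0, 15), (3, 0), (3, 3), (3, 4), (3, 7), (3, 8), (3, 11), (3, 12), (3, 15), (4, 0), (4, 3), (4, 4), (4, 7), (4, 8), (4, 11), (4, 12), (4, 15), (7, 0), (7, 3), (7, 4), (7, 7), (7, 8), (7, 11), (7, 12), (7, 15)]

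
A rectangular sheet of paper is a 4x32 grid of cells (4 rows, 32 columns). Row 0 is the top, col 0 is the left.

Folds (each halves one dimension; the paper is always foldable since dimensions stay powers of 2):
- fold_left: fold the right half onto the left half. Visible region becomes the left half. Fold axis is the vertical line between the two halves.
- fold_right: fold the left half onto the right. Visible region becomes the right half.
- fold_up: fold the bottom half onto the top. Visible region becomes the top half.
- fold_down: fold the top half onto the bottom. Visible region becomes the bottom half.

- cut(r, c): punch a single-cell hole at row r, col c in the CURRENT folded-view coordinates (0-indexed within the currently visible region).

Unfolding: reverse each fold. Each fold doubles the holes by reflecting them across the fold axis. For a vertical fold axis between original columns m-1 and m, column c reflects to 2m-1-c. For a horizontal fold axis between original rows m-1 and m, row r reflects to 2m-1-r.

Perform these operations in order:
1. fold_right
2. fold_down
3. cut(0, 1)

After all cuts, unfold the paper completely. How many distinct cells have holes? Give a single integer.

Op 1 fold_right: fold axis v@16; visible region now rows[0,4) x cols[16,32) = 4x16
Op 2 fold_down: fold axis h@2; visible region now rows[2,4) x cols[16,32) = 2x16
Op 3 cut(0, 1): punch at orig (2,17); cuts so far [(2, 17)]; region rows[2,4) x cols[16,32) = 2x16
Unfold 1 (reflect across h@2): 2 holes -> [(1, 17), (2, 17)]
Unfold 2 (reflect across v@16): 4 holes -> [(1, 14), (1, 17), (2, 14), (2, 17)]

Answer: 4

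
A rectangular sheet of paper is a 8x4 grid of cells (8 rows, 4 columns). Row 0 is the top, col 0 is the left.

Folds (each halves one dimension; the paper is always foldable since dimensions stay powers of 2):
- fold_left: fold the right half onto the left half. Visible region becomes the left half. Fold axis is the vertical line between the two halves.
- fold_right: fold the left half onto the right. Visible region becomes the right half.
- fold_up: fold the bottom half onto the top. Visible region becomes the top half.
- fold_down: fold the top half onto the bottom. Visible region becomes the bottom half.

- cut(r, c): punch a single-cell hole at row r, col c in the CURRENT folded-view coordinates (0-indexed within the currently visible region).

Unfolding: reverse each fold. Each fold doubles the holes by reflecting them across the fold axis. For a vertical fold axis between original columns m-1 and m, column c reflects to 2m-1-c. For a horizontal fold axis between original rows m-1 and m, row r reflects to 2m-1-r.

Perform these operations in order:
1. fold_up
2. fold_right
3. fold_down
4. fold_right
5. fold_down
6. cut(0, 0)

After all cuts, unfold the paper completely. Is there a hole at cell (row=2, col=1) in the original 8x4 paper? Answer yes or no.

Answer: yes

Derivation:
Op 1 fold_up: fold axis h@4; visible region now rows[0,4) x cols[0,4) = 4x4
Op 2 fold_right: fold axis v@2; visible region now rows[0,4) x cols[2,4) = 4x2
Op 3 fold_down: fold axis h@2; visible region now rows[2,4) x cols[2,4) = 2x2
Op 4 fold_right: fold axis v@3; visible region now rows[2,4) x cols[3,4) = 2x1
Op 5 fold_down: fold axis h@3; visible region now rows[3,4) x cols[3,4) = 1x1
Op 6 cut(0, 0): punch at orig (3,3); cuts so far [(3, 3)]; region rows[3,4) x cols[3,4) = 1x1
Unfold 1 (reflect across h@3): 2 holes -> [(2, 3), (3, 3)]
Unfold 2 (reflect across v@3): 4 holes -> [(2, 2), (2, 3), (3, 2), (3, 3)]
Unfold 3 (reflect across h@2): 8 holes -> [(0, 2), (0, 3), (1, 2), (1, 3), (2, 2), (2, 3), (3, 2), (3, 3)]
Unfold 4 (reflect across v@2): 16 holes -> [(0, 0), (0, 1), (0, 2), (0, 3), (1, 0), (1, 1), (1, 2), (1, 3), (2, 0), (2, 1), (2, 2), (2, 3), (3, 0), (3, 1), (3, 2), (3, 3)]
Unfold 5 (reflect across h@4): 32 holes -> [(0, 0), (0, 1), (0, 2), (0, 3), (1, 0), (1, 1), (1, 2), (1, 3), (2, 0), (2, 1), (2, 2), (2, 3), (3, 0), (3, 1), (3, 2), (3, 3), (4, 0), (4, 1), (4, 2), (4, 3), (5, 0), (5, 1), (5, 2), (5, 3), (6, 0), (6, 1), (6, 2), (6, 3), (7, 0), (7, 1), (7, 2), (7, 3)]
Holes: [(0, 0), (0, 1), (0, 2), (0, 3), (1, 0), (1, 1), (1, 2), (1, 3), (2, 0), (2, 1), (2, 2), (2, 3), (3, 0), (3, 1), (3, 2), (3, 3), (4, 0), (4, 1), (4, 2), (4, 3), (5, 0), (5, 1), (5, 2), (5, 3), (6, 0), (6, 1), (6, 2), (6, 3), (7, 0), (7, 1), (7, 2), (7, 3)]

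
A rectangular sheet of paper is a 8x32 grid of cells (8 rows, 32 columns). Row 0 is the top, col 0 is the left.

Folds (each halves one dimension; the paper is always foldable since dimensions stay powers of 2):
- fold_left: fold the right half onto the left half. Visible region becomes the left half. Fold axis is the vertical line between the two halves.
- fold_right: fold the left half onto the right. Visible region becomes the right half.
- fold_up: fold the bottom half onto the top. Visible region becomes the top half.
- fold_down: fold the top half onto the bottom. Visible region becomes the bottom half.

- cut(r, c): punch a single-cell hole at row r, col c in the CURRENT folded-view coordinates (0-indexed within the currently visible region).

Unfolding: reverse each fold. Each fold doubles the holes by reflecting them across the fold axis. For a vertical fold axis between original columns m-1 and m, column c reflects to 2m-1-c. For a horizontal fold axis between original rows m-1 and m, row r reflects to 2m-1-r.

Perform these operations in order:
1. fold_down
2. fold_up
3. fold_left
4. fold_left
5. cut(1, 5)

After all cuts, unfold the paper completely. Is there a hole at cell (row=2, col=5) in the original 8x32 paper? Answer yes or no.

Op 1 fold_down: fold axis h@4; visible region now rows[4,8) x cols[0,32) = 4x32
Op 2 fold_up: fold axis h@6; visible region now rows[4,6) x cols[0,32) = 2x32
Op 3 fold_left: fold axis v@16; visible region now rows[4,6) x cols[0,16) = 2x16
Op 4 fold_left: fold axis v@8; visible region now rows[4,6) x cols[0,8) = 2x8
Op 5 cut(1, 5): punch at orig (5,5); cuts so far [(5, 5)]; region rows[4,6) x cols[0,8) = 2x8
Unfold 1 (reflect across v@8): 2 holes -> [(5, 5), (5, 10)]
Unfold 2 (reflect across v@16): 4 holes -> [(5, 5), (5, 10), (5, 21), (5, 26)]
Unfold 3 (reflect across h@6): 8 holes -> [(5, 5), (5, 10), (5, 21), (5, 26), (6, 5), (6, 10), (6, 21), (6, 26)]
Unfold 4 (reflect across h@4): 16 holes -> [(1, 5), (1, 10), (1, 21), (1, 26), (2, 5), (2, 10), (2, 21), (2, 26), (5, 5), (5, 10), (5, 21), (5, 26), (6, 5), (6, 10), (6, 21), (6, 26)]
Holes: [(1, 5), (1, 10), (1, 21), (1, 26), (2, 5), (2, 10), (2, 21), (2, 26), (5, 5), (5, 10), (5, 21), (5, 26), (6, 5), (6, 10), (6, 21), (6, 26)]

Answer: yes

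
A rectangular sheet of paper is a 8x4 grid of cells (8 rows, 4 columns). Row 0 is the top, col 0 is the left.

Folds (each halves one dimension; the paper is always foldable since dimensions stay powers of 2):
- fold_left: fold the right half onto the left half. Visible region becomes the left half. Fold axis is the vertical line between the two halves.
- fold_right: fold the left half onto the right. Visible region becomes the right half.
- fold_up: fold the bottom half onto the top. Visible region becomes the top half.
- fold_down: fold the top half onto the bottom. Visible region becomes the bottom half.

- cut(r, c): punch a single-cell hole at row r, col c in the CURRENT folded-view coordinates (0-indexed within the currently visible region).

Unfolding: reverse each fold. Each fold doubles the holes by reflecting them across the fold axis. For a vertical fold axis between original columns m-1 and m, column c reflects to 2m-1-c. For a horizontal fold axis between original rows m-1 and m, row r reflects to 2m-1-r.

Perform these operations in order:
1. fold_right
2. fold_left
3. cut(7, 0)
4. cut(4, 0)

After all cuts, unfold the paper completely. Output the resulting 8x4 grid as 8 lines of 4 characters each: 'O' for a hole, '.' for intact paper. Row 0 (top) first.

Op 1 fold_right: fold axis v@2; visible region now rows[0,8) x cols[2,4) = 8x2
Op 2 fold_left: fold axis v@3; visible region now rows[0,8) x cols[2,3) = 8x1
Op 3 cut(7, 0): punch at orig (7,2); cuts so far [(7, 2)]; region rows[0,8) x cols[2,3) = 8x1
Op 4 cut(4, 0): punch at orig (4,2); cuts so far [(4, 2), (7, 2)]; region rows[0,8) x cols[2,3) = 8x1
Unfold 1 (reflect across v@3): 4 holes -> [(4, 2), (4, 3), (7, 2), (7, 3)]
Unfold 2 (reflect across v@2): 8 holes -> [(4, 0), (4, 1), (4, 2), (4, 3), (7, 0), (7, 1), (7, 2), (7, 3)]

Answer: ....
....
....
....
OOOO
....
....
OOOO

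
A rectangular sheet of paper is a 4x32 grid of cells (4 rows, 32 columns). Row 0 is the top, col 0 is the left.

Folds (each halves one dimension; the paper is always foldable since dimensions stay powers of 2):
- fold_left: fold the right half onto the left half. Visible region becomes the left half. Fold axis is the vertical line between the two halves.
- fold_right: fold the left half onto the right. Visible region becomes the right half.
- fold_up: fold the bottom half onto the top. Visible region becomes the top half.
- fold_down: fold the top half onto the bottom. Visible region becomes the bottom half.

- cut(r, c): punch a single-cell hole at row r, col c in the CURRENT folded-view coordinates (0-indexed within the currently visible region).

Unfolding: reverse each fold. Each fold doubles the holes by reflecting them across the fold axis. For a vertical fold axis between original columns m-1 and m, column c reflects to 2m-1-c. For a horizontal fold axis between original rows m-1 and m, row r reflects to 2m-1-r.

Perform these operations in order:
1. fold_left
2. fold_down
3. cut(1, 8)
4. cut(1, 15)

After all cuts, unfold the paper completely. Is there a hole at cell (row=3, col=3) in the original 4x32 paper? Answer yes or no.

Op 1 fold_left: fold axis v@16; visible region now rows[0,4) x cols[0,16) = 4x16
Op 2 fold_down: fold axis h@2; visible region now rows[2,4) x cols[0,16) = 2x16
Op 3 cut(1, 8): punch at orig (3,8); cuts so far [(3, 8)]; region rows[2,4) x cols[0,16) = 2x16
Op 4 cut(1, 15): punch at orig (3,15); cuts so far [(3, 8), (3, 15)]; region rows[2,4) x cols[0,16) = 2x16
Unfold 1 (reflect across h@2): 4 holes -> [(0, 8), (0, 15), (3, 8), (3, 15)]
Unfold 2 (reflect across v@16): 8 holes -> [(0, 8), (0, 15), (0, 16), (0, 23), (3, 8), (3, 15), (3, 16), (3, 23)]
Holes: [(0, 8), (0, 15), (0, 16), (0, 23), (3, 8), (3, 15), (3, 16), (3, 23)]

Answer: no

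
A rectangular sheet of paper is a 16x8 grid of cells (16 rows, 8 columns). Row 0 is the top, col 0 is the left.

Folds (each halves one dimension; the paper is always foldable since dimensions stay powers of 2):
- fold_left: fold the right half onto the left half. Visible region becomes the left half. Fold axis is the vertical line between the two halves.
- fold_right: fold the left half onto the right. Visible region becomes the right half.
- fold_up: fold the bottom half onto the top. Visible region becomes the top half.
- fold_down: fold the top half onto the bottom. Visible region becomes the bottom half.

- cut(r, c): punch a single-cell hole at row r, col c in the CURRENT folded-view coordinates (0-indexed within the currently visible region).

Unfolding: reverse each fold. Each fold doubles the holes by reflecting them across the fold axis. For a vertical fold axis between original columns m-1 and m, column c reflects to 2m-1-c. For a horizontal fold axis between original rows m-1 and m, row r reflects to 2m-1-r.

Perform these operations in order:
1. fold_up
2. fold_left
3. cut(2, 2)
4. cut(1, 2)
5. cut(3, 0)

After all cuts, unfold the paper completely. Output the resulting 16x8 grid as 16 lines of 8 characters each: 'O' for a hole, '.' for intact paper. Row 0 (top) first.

Op 1 fold_up: fold axis h@8; visible region now rows[0,8) x cols[0,8) = 8x8
Op 2 fold_left: fold axis v@4; visible region now rows[0,8) x cols[0,4) = 8x4
Op 3 cut(2, 2): punch at orig (2,2); cuts so far [(2, 2)]; region rows[0,8) x cols[0,4) = 8x4
Op 4 cut(1, 2): punch at orig (1,2); cuts so far [(1, 2), (2, 2)]; region rows[0,8) x cols[0,4) = 8x4
Op 5 cut(3, 0): punch at orig (3,0); cuts so far [(1, 2), (2, 2), (3, 0)]; region rows[0,8) x cols[0,4) = 8x4
Unfold 1 (reflect across v@4): 6 holes -> [(1, 2), (1, 5), (2, 2), (2, 5), (3, 0), (3, 7)]
Unfold 2 (reflect across h@8): 12 holes -> [(1, 2), (1, 5), (2, 2), (2, 5), (3, 0), (3, 7), (12, 0), (12, 7), (13, 2), (13, 5), (14, 2), (14, 5)]

Answer: ........
..O..O..
..O..O..
O......O
........
........
........
........
........
........
........
........
O......O
..O..O..
..O..O..
........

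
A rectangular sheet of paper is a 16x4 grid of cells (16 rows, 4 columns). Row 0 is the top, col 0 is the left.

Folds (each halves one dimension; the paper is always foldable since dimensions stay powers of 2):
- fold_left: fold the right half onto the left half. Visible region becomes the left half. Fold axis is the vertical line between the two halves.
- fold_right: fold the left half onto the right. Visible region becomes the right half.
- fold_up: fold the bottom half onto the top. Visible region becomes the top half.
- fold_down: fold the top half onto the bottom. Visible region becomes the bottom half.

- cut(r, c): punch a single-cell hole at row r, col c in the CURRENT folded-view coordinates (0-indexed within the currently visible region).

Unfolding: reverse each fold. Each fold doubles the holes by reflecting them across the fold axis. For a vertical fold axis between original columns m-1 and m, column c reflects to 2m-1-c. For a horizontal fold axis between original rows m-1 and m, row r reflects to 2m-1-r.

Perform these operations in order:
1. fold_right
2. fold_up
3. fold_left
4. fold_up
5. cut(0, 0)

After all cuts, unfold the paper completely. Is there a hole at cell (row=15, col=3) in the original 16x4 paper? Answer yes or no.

Answer: yes

Derivation:
Op 1 fold_right: fold axis v@2; visible region now rows[0,16) x cols[2,4) = 16x2
Op 2 fold_up: fold axis h@8; visible region now rows[0,8) x cols[2,4) = 8x2
Op 3 fold_left: fold axis v@3; visible region now rows[0,8) x cols[2,3) = 8x1
Op 4 fold_up: fold axis h@4; visible region now rows[0,4) x cols[2,3) = 4x1
Op 5 cut(0, 0): punch at orig (0,2); cuts so far [(0, 2)]; region rows[0,4) x cols[2,3) = 4x1
Unfold 1 (reflect across h@4): 2 holes -> [(0, 2), (7, 2)]
Unfold 2 (reflect across v@3): 4 holes -> [(0, 2), (0, 3), (7, 2), (7, 3)]
Unfold 3 (reflect across h@8): 8 holes -> [(0, 2), (0, 3), (7, 2), (7, 3), (8, 2), (8, 3), (15, 2), (15, 3)]
Unfold 4 (reflect across v@2): 16 holes -> [(0, 0), (0, 1), (0, 2), (0, 3), (7, 0), (7, 1), (7, 2), (7, 3), (8, 0), (8, 1), (8, 2), (8, 3), (15, 0), (15, 1), (15, 2), (15, 3)]
Holes: [(0, 0), (0, 1), (0, 2), (0, 3), (7, 0), (7, 1), (7, 2), (7, 3), (8, 0), (8, 1), (8, 2), (8, 3), (15, 0), (15, 1), (15, 2), (15, 3)]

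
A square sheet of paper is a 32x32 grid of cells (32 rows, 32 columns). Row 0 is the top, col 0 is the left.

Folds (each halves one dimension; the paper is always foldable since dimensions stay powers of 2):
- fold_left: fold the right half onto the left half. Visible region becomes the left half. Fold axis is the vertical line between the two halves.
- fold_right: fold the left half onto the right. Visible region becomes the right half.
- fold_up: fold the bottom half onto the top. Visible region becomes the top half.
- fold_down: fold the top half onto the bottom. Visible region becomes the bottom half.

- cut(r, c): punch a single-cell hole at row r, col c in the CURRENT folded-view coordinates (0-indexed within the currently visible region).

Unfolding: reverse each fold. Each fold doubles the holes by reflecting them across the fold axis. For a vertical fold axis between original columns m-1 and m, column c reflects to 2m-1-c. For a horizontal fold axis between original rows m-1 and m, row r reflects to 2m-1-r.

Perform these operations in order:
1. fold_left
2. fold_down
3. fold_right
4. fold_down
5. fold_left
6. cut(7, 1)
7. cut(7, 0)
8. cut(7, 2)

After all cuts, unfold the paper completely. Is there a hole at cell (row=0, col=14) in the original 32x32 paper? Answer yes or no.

Answer: yes

Derivation:
Op 1 fold_left: fold axis v@16; visible region now rows[0,32) x cols[0,16) = 32x16
Op 2 fold_down: fold axis h@16; visible region now rows[16,32) x cols[0,16) = 16x16
Op 3 fold_right: fold axis v@8; visible region now rows[16,32) x cols[8,16) = 16x8
Op 4 fold_down: fold axis h@24; visible region now rows[24,32) x cols[8,16) = 8x8
Op 5 fold_left: fold axis v@12; visible region now rows[24,32) x cols[8,12) = 8x4
Op 6 cut(7, 1): punch at orig (31,9); cuts so far [(31, 9)]; region rows[24,32) x cols[8,12) = 8x4
Op 7 cut(7, 0): punch at orig (31,8); cuts so far [(31, 8), (31, 9)]; region rows[24,32) x cols[8,12) = 8x4
Op 8 cut(7, 2): punch at orig (31,10); cuts so far [(31, 8), (31, 9), (31, 10)]; region rows[24,32) x cols[8,12) = 8x4
Unfold 1 (reflect across v@12): 6 holes -> [(31, 8), (31, 9), (31, 10), (31, 13), (31, 14), (31, 15)]
Unfold 2 (reflect across h@24): 12 holes -> [(16, 8), (16, 9), (16, 10), (16, 13), (16, 14), (16, 15), (31, 8), (31, 9), (31, 10), (31, 13), (31, 14), (31, 15)]
Unfold 3 (reflect across v@8): 24 holes -> [(16, 0), (16, 1), (16, 2), (16, 5), (16, 6), (16, 7), (16, 8), (16, 9), (16, 10), (16, 13), (16, 14), (16, 15), (31, 0), (31, 1), (31, 2), (31, 5), (31, 6), (31, 7), (31, 8), (31, 9), (31, 10), (31, 13), (31, 14), (31, 15)]
Unfold 4 (reflect across h@16): 48 holes -> [(0, 0), (0, 1), (0, 2), (0, 5), (0, 6), (0, 7), (0, 8), (0, 9), (0, 10), (0, 13), (0, 14), (0, 15), (15, 0), (15, 1), (15, 2), (15, 5), (15, 6), (15, 7), (15, 8), (15, 9), (15, 10), (15, 13), (15, 14), (15, 15), (16, 0), (16, 1), (16, 2), (16, 5), (16, 6), (16, 7), (16, 8), (16, 9), (16, 10), (16, 13), (16, 14), (16, 15), (31, 0), (31, 1), (31, 2), (31, 5), (31, 6), (31, 7), (31, 8), (31, 9), (31, 10), (31, 13), (31, 14), (31, 15)]
Unfold 5 (reflect across v@16): 96 holes -> [(0, 0), (0, 1), (0, 2), (0, 5), (0, 6), (0, 7), (0, 8), (0, 9), (0, 10), (0, 13), (0, 14), (0, 15), (0, 16), (0, 17), (0, 18), (0, 21), (0, 22), (0, 23), (0, 24), (0, 25), (0, 26), (0, 29), (0, 30), (0, 31), (15, 0), (15, 1), (15, 2), (15, 5), (15, 6), (15, 7), (15, 8), (15, 9), (15, 10), (15, 13), (15, 14), (15, 15), (15, 16), (15, 17), (15, 18), (15, 21), (15, 22), (15, 23), (15, 24), (15, 25), (15, 26), (15, 29), (15, 30), (15, 31), (16, 0), (16, 1), (16, 2), (16, 5), (16, 6), (16, 7), (16, 8), (16, 9), (16, 10), (16, 13), (16, 14), (16, 15), (16, 16), (16, 17), (16, 18), (16, 21), (16, 22), (16, 23), (16, 24), (16, 25), (16, 26), (16, 29), (16, 30), (16, 31), (31, 0), (31, 1), (31, 2), (31, 5), (31, 6), (31, 7), (31, 8), (31, 9), (31, 10), (31, 13), (31, 14), (31, 15), (31, 16), (31, 17), (31, 18), (31, 21), (31, 22), (31, 23), (31, 24), (31, 25), (31, 26), (31, 29), (31, 30), (31, 31)]
Holes: [(0, 0), (0, 1), (0, 2), (0, 5), (0, 6), (0, 7), (0, 8), (0, 9), (0, 10), (0, 13), (0, 14), (0, 15), (0, 16), (0, 17), (0, 18), (0, 21), (0, 22), (0, 23), (0, 24), (0, 25), (0, 26), (0, 29), (0, 30), (0, 31), (15, 0), (15, 1), (15, 2), (15, 5), (15, 6), (15, 7), (15, 8), (15, 9), (15, 10), (15, 13), (15, 14), (15, 15), (15, 16), (15, 17), (15, 18), (15, 21), (15, 22), (15, 23), (15, 24), (15, 25), (15, 26), (15, 29), (15, 30), (15, 31), (16, 0), (16, 1), (16, 2), (16, 5), (16, 6), (16, 7), (16, 8), (16, 9), (16, 10), (16, 13), (16, 14), (16, 15), (16, 16), (16, 17), (16, 18), (16, 21), (16, 22), (16, 23), (16, 24), (16, 25), (16, 26), (16, 29), (16, 30), (16, 31), (31, 0), (31, 1), (31, 2), (31, 5), (31, 6), (31, 7), (31, 8), (31, 9), (31, 10), (31, 13), (31, 14), (31, 15), (31, 16), (31, 17), (31, 18), (31, 21), (31, 22), (31, 23), (31, 24), (31, 25), (31, 26), (31, 29), (31, 30), (31, 31)]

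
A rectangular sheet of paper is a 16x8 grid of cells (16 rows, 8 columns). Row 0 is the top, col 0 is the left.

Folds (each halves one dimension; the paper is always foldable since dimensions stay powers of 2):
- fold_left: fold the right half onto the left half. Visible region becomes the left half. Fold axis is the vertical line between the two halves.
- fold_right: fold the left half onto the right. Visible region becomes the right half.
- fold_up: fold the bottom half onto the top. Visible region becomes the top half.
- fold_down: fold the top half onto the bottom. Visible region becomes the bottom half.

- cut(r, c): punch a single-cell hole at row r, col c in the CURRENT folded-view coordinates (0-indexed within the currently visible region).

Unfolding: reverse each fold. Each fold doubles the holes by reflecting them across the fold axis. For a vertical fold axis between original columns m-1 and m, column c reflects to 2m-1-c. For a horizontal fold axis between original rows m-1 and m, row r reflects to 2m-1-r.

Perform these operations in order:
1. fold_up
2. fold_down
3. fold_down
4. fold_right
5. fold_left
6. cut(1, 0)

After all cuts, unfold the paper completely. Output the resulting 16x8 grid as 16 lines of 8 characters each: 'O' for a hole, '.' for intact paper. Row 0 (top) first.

Answer: O..OO..O
........
........
O..OO..O
O..OO..O
........
........
O..OO..O
O..OO..O
........
........
O..OO..O
O..OO..O
........
........
O..OO..O

Derivation:
Op 1 fold_up: fold axis h@8; visible region now rows[0,8) x cols[0,8) = 8x8
Op 2 fold_down: fold axis h@4; visible region now rows[4,8) x cols[0,8) = 4x8
Op 3 fold_down: fold axis h@6; visible region now rows[6,8) x cols[0,8) = 2x8
Op 4 fold_right: fold axis v@4; visible region now rows[6,8) x cols[4,8) = 2x4
Op 5 fold_left: fold axis v@6; visible region now rows[6,8) x cols[4,6) = 2x2
Op 6 cut(1, 0): punch at orig (7,4); cuts so far [(7, 4)]; region rows[6,8) x cols[4,6) = 2x2
Unfold 1 (reflect across v@6): 2 holes -> [(7, 4), (7, 7)]
Unfold 2 (reflect across v@4): 4 holes -> [(7, 0), (7, 3), (7, 4), (7, 7)]
Unfold 3 (reflect across h@6): 8 holes -> [(4, 0), (4, 3), (4, 4), (4, 7), (7, 0), (7, 3), (7, 4), (7, 7)]
Unfold 4 (reflect across h@4): 16 holes -> [(0, 0), (0, 3), (0, 4), (0, 7), (3, 0), (3, 3), (3, 4), (3, 7), (4, 0), (4, 3), (4, 4), (4, 7), (7, 0), (7, 3), (7, 4), (7, 7)]
Unfold 5 (reflect across h@8): 32 holes -> [(0, 0), (0, 3), (0, 4), (0, 7), (3, 0), (3, 3), (3, 4), (3, 7), (4, 0), (4, 3), (4, 4), (4, 7), (7, 0), (7, 3), (7, 4), (7, 7), (8, 0), (8, 3), (8, 4), (8, 7), (11, 0), (11, 3), (11, 4), (11, 7), (12, 0), (12, 3), (12, 4), (12, 7), (15, 0), (15, 3), (15, 4), (15, 7)]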